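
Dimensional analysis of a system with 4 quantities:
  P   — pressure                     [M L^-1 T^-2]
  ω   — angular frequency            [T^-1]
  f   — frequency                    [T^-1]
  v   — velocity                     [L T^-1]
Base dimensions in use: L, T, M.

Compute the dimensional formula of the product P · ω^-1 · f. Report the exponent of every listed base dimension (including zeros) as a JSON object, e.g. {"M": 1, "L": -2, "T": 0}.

Write exponents as rows L,T,M / cols P,ω,f,v:
  L: [-1  0  0  1]
  T: [-2 -1 -1 -1]
  M: [ 1  0  0  0]
  [L]: (1)·-1+(-1)·0+(1)·0 = -1
  [T]: (1)·-2+(-1)·-1+(1)·-1 = -2
  [M]: (1)·1+(-1)·0+(1)·0 = 1
⇒ L^-1 T^-2 M

{"L": -1, "T": -2, "M": 1}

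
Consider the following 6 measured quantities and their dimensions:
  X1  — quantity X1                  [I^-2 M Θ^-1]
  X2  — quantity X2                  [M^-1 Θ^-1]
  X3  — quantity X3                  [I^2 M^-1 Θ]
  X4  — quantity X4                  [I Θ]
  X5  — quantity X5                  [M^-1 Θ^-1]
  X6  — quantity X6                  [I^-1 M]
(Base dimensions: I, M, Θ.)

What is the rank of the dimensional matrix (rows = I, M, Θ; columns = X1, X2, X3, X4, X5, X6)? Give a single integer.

2

Dimensional matrix (I×M×Θ by X1×X2×X3×X4×X5×X6):
  I: [-2  0  2  1  0 -1]
  M: [ 1 -1 -1  0 -1  1]
  Θ: [-1 -1  1  1 -1  0]
Echelon form has 2 nonzero rows (pivots: X1,X2)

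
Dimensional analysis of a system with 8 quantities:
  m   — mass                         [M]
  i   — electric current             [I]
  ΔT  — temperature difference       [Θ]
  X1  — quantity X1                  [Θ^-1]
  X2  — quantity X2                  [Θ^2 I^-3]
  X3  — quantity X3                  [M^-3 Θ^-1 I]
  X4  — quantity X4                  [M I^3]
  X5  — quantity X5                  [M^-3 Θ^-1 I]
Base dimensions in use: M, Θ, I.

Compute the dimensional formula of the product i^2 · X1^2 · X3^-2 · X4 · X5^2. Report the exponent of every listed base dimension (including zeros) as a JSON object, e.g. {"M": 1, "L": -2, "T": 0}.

{"M": 1, "Θ": -2, "I": 5}

Dimensional matrix (M×Θ×I by m×i×ΔT×X1×X2×X3×X4×X5):
  M: [ 1  0  0  0  0 -3  1 -3]
  Θ: [ 0  0  1 -1  2 -1  0 -1]
  I: [ 0  1  0  0 -3  1  3  1]
  [M]: (2)·0+(2)·0+(-2)·-3+(1)·1+(2)·-3 = 1
  [Θ]: (2)·0+(2)·-1+(-2)·-1+(1)·0+(2)·-1 = -2
  [I]: (2)·1+(2)·0+(-2)·1+(1)·3+(2)·1 = 5
⇒ M Θ^-2 I^5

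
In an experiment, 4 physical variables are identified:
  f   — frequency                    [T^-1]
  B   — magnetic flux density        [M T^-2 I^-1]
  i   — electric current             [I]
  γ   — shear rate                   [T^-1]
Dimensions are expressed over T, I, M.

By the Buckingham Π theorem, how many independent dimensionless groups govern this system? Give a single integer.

Dimensional matrix (T×I×M by f×B×i×γ):
  T: [-1 -2  0 -1]
  I: [ 0 -1  1  0]
  M: [ 0  1  0  0]
RREF → pivots at {f,B,i} ⇒ r = 3
4 vars − rank 3 = 1 Π group

1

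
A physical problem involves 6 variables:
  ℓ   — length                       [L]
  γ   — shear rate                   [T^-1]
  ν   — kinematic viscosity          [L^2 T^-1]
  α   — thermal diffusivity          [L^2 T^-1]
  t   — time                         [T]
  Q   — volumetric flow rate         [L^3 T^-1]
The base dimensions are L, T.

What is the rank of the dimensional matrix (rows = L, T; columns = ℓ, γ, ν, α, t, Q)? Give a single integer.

2

Dimensional matrix (L×T by ℓ×γ×ν×α×t×Q):
  L: [ 1  0  2  2  0  3]
  T: [ 0 -1 -1 -1  1 -1]
Row reduction gives pivot columns ℓ,γ; rank = 2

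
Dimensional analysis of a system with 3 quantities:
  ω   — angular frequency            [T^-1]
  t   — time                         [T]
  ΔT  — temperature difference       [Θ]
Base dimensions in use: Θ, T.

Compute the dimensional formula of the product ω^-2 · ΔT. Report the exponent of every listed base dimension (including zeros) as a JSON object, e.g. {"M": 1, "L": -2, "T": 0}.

{"Θ": 1, "T": 2}

Write exponents as rows Θ,T / cols ω,t,ΔT:
  Θ: [ 0  0  1]
  T: [-1  1  0]
  [Θ]: (-2)·0+(1)·1 = 1
  [T]: (-2)·-1+(1)·0 = 2
⇒ Θ T^2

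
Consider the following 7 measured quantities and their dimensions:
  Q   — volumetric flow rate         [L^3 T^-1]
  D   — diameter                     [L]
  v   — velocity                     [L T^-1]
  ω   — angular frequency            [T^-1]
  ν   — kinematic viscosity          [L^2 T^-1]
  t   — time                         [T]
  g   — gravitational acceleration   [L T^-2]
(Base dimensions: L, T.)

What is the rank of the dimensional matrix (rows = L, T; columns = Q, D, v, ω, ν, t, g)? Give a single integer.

Exponent matrix [L,T] × [Q,D,v,ω,ν,t,g]:
  L: [ 3  1  1  0  2  0  1]
  T: [-1  0 -1 -1 -1  1 -2]
RREF → pivots at {Q,D} ⇒ r = 2

2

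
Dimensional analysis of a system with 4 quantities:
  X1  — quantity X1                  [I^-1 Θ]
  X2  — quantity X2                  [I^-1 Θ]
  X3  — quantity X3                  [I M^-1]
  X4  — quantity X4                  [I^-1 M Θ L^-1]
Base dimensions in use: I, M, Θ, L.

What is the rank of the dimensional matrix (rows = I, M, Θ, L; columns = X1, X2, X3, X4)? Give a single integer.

3

Dimensional matrix (I×M×Θ×L by X1×X2×X3×X4):
  I: [-1 -1  1 -1]
  M: [ 0  0 -1  1]
  Θ: [ 1  1  0  1]
  L: [ 0  0  0 -1]
Row reduction gives pivot columns X1,X3,X4; rank = 3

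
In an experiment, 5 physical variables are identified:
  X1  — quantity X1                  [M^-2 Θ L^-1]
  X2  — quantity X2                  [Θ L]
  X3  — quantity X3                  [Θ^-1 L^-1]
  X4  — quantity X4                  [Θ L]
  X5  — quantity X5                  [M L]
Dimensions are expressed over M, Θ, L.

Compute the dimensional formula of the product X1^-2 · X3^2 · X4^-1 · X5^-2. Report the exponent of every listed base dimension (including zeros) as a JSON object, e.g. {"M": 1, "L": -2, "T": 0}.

Dimensional matrix (M×Θ×L by X1×X2×X3×X4×X5):
  M: [-2  0  0  0  1]
  Θ: [ 1  1 -1  1  0]
  L: [-1  1 -1  1  1]
  [M]: (-2)·-2+(2)·0+(-1)·0+(-2)·1 = 2
  [Θ]: (-2)·1+(2)·-1+(-1)·1+(-2)·0 = -5
  [L]: (-2)·-1+(2)·-1+(-1)·1+(-2)·1 = -3
⇒ M^2 Θ^-5 L^-3

{"M": 2, "Θ": -5, "L": -3}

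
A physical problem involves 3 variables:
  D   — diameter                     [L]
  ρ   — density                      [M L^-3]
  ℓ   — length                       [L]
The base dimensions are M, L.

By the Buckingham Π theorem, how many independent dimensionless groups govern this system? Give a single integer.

Dimensional matrix (M×L by D×ρ×ℓ):
  M: [ 0  1  0]
  L: [ 1 -3  1]
Row reduction gives pivot columns D,ρ; rank = 2
3 vars − rank 2 = 1 Π group

1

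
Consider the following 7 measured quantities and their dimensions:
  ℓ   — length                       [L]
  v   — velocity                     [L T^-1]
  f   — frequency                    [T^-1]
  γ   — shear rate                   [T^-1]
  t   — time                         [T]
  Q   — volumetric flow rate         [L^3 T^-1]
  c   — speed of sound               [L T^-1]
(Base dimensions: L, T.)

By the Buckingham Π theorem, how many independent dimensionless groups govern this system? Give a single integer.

5

Write exponents as rows L,T / cols ℓ,v,f,γ,t,Q,c:
  L: [ 1  1  0  0  0  3  1]
  T: [ 0 -1 -1 -1  1 -1 -1]
Echelon form has 2 nonzero rows (pivots: ℓ,v)
Π count = n − r = 7 − 2 = 5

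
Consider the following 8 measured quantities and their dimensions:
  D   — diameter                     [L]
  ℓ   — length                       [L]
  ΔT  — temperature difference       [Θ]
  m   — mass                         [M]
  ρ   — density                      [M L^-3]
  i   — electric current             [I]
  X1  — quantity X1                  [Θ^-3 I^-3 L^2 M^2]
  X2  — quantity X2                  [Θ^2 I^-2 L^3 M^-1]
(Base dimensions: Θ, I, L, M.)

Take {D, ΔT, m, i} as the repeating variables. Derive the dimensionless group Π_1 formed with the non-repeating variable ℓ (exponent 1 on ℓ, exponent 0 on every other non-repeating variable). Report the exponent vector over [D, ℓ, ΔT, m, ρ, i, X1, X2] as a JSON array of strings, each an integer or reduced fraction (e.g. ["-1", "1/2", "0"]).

["-1", "1", "0", "0", "0", "0", "0", "0"]

Write exponents as rows Θ,I,L,M / cols D,ℓ,ΔT,m,ρ,i,X1,X2:
  Θ: [ 0  0  1  0  0  0 -3  2]
  I: [ 0  0  0  0  0  1 -3 -2]
  L: [ 1  1  0  0 -3  0  2  3]
  M: [ 0  0  0  1  1  0  2 -1]
Echelon form has 4 nonzero rows (pivots: D,ΔT,m,i)
Pivot set = {D,ΔT,m,i}, free = {ℓ,ρ,X1,X2}
RREF:
  r0: [   1    1    0    0   -3    0    2    3]
  r1: [   0    0    1    0    0    0   -3    2]
  r2: [   0    0    0    1    1    0    2   -1]
  r3: [   0    0    0    0    0    1   -3   -2]
Fix exponent of ℓ at 1, ρ at 0, X1 at 0, X2 at 0; solve each RREF row for its pivot's exponent:
  r0: exp(D) + (1)·1 = 0 ⇒ exp(D) = -1
  r1: exp(ΔT) + (0)·1 = 0 ⇒ exp(ΔT) = 0
  r2: exp(m) + (0)·1 = 0 ⇒ exp(m) = 0
  r3: exp(i) + (0)·1 = 0 ⇒ exp(i) = 0
Π_1 = D^-1 · ℓ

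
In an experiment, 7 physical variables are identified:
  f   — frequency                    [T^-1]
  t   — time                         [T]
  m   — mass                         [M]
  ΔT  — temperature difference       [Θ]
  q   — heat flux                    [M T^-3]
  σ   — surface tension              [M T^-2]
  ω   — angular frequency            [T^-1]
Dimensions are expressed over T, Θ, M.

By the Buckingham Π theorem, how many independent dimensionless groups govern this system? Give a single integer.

4

Exponent matrix [T,Θ,M] × [f,t,m,ΔT,q,σ,ω]:
  T: [-1  1  0  0 -3 -2 -1]
  Θ: [ 0  0  0  1  0  0  0]
  M: [ 0  0  1  0  1  1  0]
Row reduction gives pivot columns f,m,ΔT; rank = 3
Π count = n − r = 7 − 3 = 4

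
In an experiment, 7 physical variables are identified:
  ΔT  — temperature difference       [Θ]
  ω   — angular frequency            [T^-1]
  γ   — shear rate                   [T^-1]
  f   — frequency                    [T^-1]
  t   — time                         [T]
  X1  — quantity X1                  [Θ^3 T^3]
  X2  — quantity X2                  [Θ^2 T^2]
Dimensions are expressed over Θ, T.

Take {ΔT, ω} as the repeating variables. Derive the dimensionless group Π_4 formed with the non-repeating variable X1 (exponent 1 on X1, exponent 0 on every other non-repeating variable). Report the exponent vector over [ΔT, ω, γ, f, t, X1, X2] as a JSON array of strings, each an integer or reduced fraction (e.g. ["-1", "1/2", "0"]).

Write exponents as rows Θ,T / cols ΔT,ω,γ,f,t,X1,X2:
  Θ: [ 1  0  0  0  0  3  2]
  T: [ 0 -1 -1 -1  1  3  2]
RREF → pivots at {ΔT,ω} ⇒ r = 2
Pivot set = {ΔT,ω}, free = {γ,f,t,X1,X2}
RREF:
  r0: [   1    0    0    0    0    3    2]
  r1: [   0    1    1    1   -1   -3   -2]
Fix exponent of X1 at 1, γ at 0, f at 0, t at 0, X2 at 0; solve each RREF row for its pivot's exponent:
  r0: exp(ΔT) + (3)·1 = 0 ⇒ exp(ΔT) = -3
  r1: exp(ω) + (-3)·1 = 0 ⇒ exp(ω) = 3
Π_4 = ΔT^-3 · ω^3 · X1

["-3", "3", "0", "0", "0", "1", "0"]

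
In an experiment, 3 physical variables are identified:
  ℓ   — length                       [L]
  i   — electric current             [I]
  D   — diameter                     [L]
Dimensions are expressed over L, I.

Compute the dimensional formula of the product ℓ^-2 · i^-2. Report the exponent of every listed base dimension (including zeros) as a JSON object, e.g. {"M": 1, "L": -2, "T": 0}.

{"L": -2, "I": -2}

Write exponents as rows L,I / cols ℓ,i,D:
  L: [ 1  0  1]
  I: [ 0  1  0]
  [L]: (-2)·1+(-2)·0 = -2
  [I]: (-2)·0+(-2)·1 = -2
⇒ L^-2 I^-2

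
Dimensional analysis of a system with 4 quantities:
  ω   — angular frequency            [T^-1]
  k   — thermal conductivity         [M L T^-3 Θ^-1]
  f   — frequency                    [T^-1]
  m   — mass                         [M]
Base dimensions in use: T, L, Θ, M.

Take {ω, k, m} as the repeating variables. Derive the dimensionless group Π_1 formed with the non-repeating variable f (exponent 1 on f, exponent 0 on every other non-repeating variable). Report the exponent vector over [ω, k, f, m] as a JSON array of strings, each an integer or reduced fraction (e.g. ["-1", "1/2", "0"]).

["-1", "0", "1", "0"]

Write exponents as rows T,L,Θ,M / cols ω,k,f,m:
  T: [-1 -3 -1  0]
  L: [ 0  1  0  0]
  Θ: [ 0 -1  0  0]
  M: [ 0  1  0  1]
Echelon form has 3 nonzero rows (pivots: ω,k,m)
Repeat: ω,k,m; free: f
RREF:
  r0: [   1    0    1    0]
  r1: [   0    1    0    0]
  r2: [   0    0    0    1]
  r3: [   0    0    0    0]
Fix exponent of f at 1; solve each RREF row for its pivot's exponent:
  r0: exp(ω) + (1)·1 = 0 ⇒ exp(ω) = -1
  r1: exp(k) + (0)·1 = 0 ⇒ exp(k) = 0
  r2: exp(m) + (0)·1 = 0 ⇒ exp(m) = 0
Π_1 = ω^-1 · f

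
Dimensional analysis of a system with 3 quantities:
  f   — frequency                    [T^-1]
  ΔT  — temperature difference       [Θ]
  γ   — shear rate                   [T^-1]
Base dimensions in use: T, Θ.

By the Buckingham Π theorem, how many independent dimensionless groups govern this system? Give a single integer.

1

Write exponents as rows T,Θ / cols f,ΔT,γ:
  T: [-1  0 -1]
  Θ: [ 0  1  0]
Echelon form has 2 nonzero rows (pivots: f,ΔT)
n=3, r=2 ⇒ 1 dimensionless group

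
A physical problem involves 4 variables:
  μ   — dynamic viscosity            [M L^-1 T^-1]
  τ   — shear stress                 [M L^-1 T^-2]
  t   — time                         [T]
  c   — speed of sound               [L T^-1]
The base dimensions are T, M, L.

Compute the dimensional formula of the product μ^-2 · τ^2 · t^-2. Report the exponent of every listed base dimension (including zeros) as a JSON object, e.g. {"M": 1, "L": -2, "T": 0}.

Dimensional matrix (T×M×L by μ×τ×t×c):
  T: [-1 -2  1 -1]
  M: [ 1  1  0  0]
  L: [-1 -1  0  1]
  [T]: (-2)·-1+(2)·-2+(-2)·1 = -4
  [M]: (-2)·1+(2)·1+(-2)·0 = 0
  [L]: (-2)·-1+(2)·-1+(-2)·0 = 0
⇒ T^-4

{"T": -4, "M": 0, "L": 0}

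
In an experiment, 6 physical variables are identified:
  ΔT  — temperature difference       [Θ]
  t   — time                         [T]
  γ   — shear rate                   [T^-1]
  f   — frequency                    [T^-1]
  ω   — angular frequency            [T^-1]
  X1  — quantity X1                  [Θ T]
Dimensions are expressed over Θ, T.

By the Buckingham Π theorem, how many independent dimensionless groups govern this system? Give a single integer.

4

Write exponents as rows Θ,T / cols ΔT,t,γ,f,ω,X1:
  Θ: [ 1  0  0  0  0  1]
  T: [ 0  1 -1 -1 -1  1]
RREF → pivots at {ΔT,t} ⇒ r = 2
6 vars − rank 2 = 4 Π groups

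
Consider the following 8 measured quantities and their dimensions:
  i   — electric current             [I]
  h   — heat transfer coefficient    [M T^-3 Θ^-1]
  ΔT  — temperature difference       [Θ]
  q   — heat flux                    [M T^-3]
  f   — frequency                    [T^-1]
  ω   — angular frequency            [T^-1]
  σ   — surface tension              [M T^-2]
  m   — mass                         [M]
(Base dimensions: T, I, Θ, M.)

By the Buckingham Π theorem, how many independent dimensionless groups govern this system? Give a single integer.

Exponent matrix [T,I,Θ,M] × [i,h,ΔT,q,f,ω,σ,m]:
  T: [ 0 -3  0 -3 -1 -1 -2  0]
  I: [ 1  0  0  0  0  0  0  0]
  Θ: [ 0 -1  1  0  0  0  0  0]
  M: [ 0  1  0  1  0  0  1  1]
Echelon form has 4 nonzero rows (pivots: i,h,ΔT,f)
Π count = n − r = 8 − 4 = 4

4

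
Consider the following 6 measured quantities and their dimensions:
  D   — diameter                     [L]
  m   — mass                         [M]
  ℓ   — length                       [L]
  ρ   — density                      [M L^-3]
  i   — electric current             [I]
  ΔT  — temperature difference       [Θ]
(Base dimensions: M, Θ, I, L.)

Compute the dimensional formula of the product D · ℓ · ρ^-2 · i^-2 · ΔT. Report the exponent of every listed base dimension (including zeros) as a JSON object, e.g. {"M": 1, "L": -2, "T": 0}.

Exponent matrix [M,Θ,I,L] × [D,m,ℓ,ρ,i,ΔT]:
  M: [ 0  1  0  1  0  0]
  Θ: [ 0  0  0  0  0  1]
  I: [ 0  0  0  0  1  0]
  L: [ 1  0  1 -3  0  0]
  [M]: (1)·0+(1)·0+(-2)·1+(-2)·0+(1)·0 = -2
  [Θ]: (1)·0+(1)·0+(-2)·0+(-2)·0+(1)·1 = 1
  [I]: (1)·0+(1)·0+(-2)·0+(-2)·1+(1)·0 = -2
  [L]: (1)·1+(1)·1+(-2)·-3+(-2)·0+(1)·0 = 8
⇒ M^-2 Θ I^-2 L^8

{"M": -2, "Θ": 1, "I": -2, "L": 8}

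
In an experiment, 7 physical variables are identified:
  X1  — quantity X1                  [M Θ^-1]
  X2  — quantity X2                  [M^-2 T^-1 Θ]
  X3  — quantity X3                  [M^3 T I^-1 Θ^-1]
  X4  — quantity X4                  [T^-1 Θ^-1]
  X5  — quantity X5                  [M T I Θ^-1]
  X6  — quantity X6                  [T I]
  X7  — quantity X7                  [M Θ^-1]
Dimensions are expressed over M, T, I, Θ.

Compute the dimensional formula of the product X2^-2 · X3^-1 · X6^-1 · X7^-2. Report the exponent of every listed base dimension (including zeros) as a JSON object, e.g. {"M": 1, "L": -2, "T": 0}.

{"M": -1, "T": 0, "I": 0, "Θ": 1}

Exponent matrix [M,T,I,Θ] × [X1,X2,X3,X4,X5,X6,X7]:
  M: [ 1 -2  3  0  1  0  1]
  T: [ 0 -1  1 -1  1  1  0]
  I: [ 0  0 -1  0  1  1  0]
  Θ: [-1  1 -1 -1 -1  0 -1]
  [M]: (-2)·-2+(-1)·3+(-1)·0+(-2)·1 = -1
  [T]: (-2)·-1+(-1)·1+(-1)·1+(-2)·0 = 0
  [I]: (-2)·0+(-1)·-1+(-1)·1+(-2)·0 = 0
  [Θ]: (-2)·1+(-1)·-1+(-1)·0+(-2)·-1 = 1
⇒ M^-1 Θ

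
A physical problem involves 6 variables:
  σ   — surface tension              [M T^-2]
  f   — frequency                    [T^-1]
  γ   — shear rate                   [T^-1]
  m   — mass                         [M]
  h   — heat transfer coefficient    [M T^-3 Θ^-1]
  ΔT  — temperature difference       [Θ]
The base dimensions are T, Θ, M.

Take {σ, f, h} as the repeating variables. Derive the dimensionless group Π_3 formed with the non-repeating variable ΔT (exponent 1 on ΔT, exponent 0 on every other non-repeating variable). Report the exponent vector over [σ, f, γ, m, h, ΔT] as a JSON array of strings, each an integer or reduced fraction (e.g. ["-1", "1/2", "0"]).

["-1", "-1", "0", "0", "1", "1"]

Write exponents as rows T,Θ,M / cols σ,f,γ,m,h,ΔT:
  T: [-2 -1 -1  0 -3  0]
  Θ: [ 0  0  0  0 -1  1]
  M: [ 1  0  0  1  1  0]
Row reduction gives pivot columns σ,f,h; rank = 3
Repeat: σ,f,h; free: γ,m,ΔT
RREF:
  r0: [   1    0    0    1    0    1]
  r1: [   0    1    1   -2    0    1]
  r2: [   0    0    0    0    1   -1]
Fix exponent of ΔT at 1, γ at 0, m at 0; solve each RREF row for its pivot's exponent:
  r0: exp(σ) + (1)·1 = 0 ⇒ exp(σ) = -1
  r1: exp(f) + (1)·1 = 0 ⇒ exp(f) = -1
  r2: exp(h) + (-1)·1 = 0 ⇒ exp(h) = 1
Π_3 = σ^-1 · f^-1 · h · ΔT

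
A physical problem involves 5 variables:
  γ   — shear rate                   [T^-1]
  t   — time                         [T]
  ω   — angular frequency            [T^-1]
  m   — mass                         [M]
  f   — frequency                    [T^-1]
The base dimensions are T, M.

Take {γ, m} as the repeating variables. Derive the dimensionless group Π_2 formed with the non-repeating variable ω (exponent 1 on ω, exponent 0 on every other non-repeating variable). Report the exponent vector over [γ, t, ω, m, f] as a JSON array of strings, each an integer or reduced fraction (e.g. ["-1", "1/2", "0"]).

["-1", "0", "1", "0", "0"]

Write exponents as rows T,M / cols γ,t,ω,m,f:
  T: [-1  1 -1  0 -1]
  M: [ 0  0  0  1  0]
Row reduction gives pivot columns γ,m; rank = 2
Pivot set = {γ,m}, free = {t,ω,f}
RREF:
  r0: [   1   -1    1    0    1]
  r1: [   0    0    0    1    0]
Fix exponent of ω at 1, t at 0, f at 0; solve each RREF row for its pivot's exponent:
  r0: exp(γ) + (1)·1 = 0 ⇒ exp(γ) = -1
  r1: exp(m) + (0)·1 = 0 ⇒ exp(m) = 0
Π_2 = γ^-1 · ω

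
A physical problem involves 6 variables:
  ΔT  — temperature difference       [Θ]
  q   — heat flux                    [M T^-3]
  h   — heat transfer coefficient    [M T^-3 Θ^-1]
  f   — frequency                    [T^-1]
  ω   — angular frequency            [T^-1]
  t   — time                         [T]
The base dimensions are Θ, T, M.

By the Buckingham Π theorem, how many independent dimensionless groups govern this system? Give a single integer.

3

Exponent matrix [Θ,T,M] × [ΔT,q,h,f,ω,t]:
  Θ: [ 1  0 -1  0  0  0]
  T: [ 0 -3 -3 -1 -1  1]
  M: [ 0  1  1  0  0  0]
Row reduction gives pivot columns ΔT,q,f; rank = 3
n=6, r=3 ⇒ 3 dimensionless groups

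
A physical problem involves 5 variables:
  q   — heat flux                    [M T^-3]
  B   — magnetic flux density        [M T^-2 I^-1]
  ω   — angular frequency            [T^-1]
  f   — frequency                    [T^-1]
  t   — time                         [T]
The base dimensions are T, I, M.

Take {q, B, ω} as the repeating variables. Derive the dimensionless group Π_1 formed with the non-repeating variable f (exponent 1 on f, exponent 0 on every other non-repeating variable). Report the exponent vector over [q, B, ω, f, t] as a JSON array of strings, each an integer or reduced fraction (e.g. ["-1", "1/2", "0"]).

Dimensional matrix (T×I×M by q×B×ω×f×t):
  T: [-3 -2 -1 -1  1]
  I: [ 0 -1  0  0  0]
  M: [ 1  1  0  0  0]
Echelon form has 3 nonzero rows (pivots: q,B,ω)
Pivot set = {q,B,ω}, free = {f,t}
RREF:
  r0: [   1    0    0    0    0]
  r1: [   0    1    0    0    0]
  r2: [   0    0    1    1   -1]
Fix exponent of f at 1, t at 0; solve each RREF row for its pivot's exponent:
  r0: exp(q) + (0)·1 = 0 ⇒ exp(q) = 0
  r1: exp(B) + (0)·1 = 0 ⇒ exp(B) = 0
  r2: exp(ω) + (1)·1 = 0 ⇒ exp(ω) = -1
Π_1 = ω^-1 · f

["0", "0", "-1", "1", "0"]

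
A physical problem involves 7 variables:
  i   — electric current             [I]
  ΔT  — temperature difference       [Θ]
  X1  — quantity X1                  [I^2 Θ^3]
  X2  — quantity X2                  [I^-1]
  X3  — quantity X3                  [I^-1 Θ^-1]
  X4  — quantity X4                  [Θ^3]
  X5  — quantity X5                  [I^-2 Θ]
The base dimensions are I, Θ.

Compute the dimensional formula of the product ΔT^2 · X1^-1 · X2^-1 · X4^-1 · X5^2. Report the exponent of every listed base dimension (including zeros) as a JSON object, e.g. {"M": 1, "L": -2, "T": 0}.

Exponent matrix [I,Θ] × [i,ΔT,X1,X2,X3,X4,X5]:
  I: [ 1  0  2 -1 -1  0 -2]
  Θ: [ 0  1  3  0 -1  3  1]
  [I]: (2)·0+(-1)·2+(-1)·-1+(-1)·0+(2)·-2 = -5
  [Θ]: (2)·1+(-1)·3+(-1)·0+(-1)·3+(2)·1 = -2
⇒ I^-5 Θ^-2

{"I": -5, "Θ": -2}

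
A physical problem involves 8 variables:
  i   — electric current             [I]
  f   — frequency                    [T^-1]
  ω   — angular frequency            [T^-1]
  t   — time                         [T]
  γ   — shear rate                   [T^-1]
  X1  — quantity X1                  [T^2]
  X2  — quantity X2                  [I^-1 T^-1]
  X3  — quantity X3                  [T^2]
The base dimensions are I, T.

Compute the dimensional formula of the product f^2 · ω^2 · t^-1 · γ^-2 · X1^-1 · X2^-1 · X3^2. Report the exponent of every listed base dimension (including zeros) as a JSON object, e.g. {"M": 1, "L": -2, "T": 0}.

Write exponents as rows I,T / cols i,f,ω,t,γ,X1,X2,X3:
  I: [ 1  0  0  0  0  0 -1  0]
  T: [ 0 -1 -1  1 -1  2 -1  2]
  [I]: (2)·0+(2)·0+(-1)·0+(-2)·0+(-1)·0+(-1)·-1+(2)·0 = 1
  [T]: (2)·-1+(2)·-1+(-1)·1+(-2)·-1+(-1)·2+(-1)·-1+(2)·2 = 0
⇒ I

{"I": 1, "T": 0}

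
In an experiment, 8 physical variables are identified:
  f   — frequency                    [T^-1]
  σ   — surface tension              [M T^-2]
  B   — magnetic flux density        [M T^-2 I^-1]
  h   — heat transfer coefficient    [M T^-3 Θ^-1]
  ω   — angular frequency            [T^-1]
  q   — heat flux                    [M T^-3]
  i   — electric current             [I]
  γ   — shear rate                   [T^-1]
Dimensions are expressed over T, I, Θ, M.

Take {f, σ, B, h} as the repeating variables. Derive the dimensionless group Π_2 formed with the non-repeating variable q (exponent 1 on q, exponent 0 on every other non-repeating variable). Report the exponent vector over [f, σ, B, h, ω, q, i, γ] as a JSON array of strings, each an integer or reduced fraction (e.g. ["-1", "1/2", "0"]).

["-1", "-1", "0", "0", "0", "1", "0", "0"]

Dimensional matrix (T×I×Θ×M by f×σ×B×h×ω×q×i×γ):
  T: [-1 -2 -2 -3 -1 -3  0 -1]
  I: [ 0  0 -1  0  0  0  1  0]
  Θ: [ 0  0  0 -1  0  0  0  0]
  M: [ 0  1  1  1  0  1  0  0]
RREF → pivots at {f,σ,B,h} ⇒ r = 4
Pivot set = {f,σ,B,h}, free = {ω,q,i,γ}
RREF:
  r0: [   1    0    0    0    1    1    0    1]
  r1: [   0    1    0    0    0    1    1    0]
  r2: [   0    0    1    0    0    0   -1    0]
  r3: [   0    0    0    1    0    0    0    0]
Fix exponent of q at 1, ω at 0, i at 0, γ at 0; solve each RREF row for its pivot's exponent:
  r0: exp(f) + (1)·1 = 0 ⇒ exp(f) = -1
  r1: exp(σ) + (1)·1 = 0 ⇒ exp(σ) = -1
  r2: exp(B) + (0)·1 = 0 ⇒ exp(B) = 0
  r3: exp(h) + (0)·1 = 0 ⇒ exp(h) = 0
Π_2 = f^-1 · σ^-1 · q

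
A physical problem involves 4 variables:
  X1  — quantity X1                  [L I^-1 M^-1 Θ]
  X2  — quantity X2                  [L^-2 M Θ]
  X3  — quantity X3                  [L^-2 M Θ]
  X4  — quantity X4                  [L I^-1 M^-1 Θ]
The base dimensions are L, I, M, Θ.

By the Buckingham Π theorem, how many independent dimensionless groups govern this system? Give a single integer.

Write exponents as rows L,I,M,Θ / cols X1,X2,X3,X4:
  L: [ 1 -2 -2  1]
  I: [-1  0  0 -1]
  M: [-1  1  1 -1]
  Θ: [ 1  1  1  1]
Echelon form has 2 nonzero rows (pivots: X1,X2)
Π count = n − r = 4 − 2 = 2

2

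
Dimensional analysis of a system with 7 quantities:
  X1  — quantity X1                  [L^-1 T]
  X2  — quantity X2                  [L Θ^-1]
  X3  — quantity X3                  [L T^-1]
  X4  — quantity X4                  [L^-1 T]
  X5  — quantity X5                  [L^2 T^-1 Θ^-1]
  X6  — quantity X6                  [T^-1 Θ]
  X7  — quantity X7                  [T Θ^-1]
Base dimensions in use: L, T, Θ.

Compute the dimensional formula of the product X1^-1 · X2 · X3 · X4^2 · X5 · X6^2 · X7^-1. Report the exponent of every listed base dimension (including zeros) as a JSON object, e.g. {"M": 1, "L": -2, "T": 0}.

{"L": 3, "T": -4, "Θ": 1}

Dimensional matrix (L×T×Θ by X1×X2×X3×X4×X5×X6×X7):
  L: [-1  1  1 -1  2  0  0]
  T: [ 1  0 -1  1 -1 -1  1]
  Θ: [ 0 -1  0  0 -1  1 -1]
  [L]: (-1)·-1+(1)·1+(1)·1+(2)·-1+(1)·2+(2)·0+(-1)·0 = 3
  [T]: (-1)·1+(1)·0+(1)·-1+(2)·1+(1)·-1+(2)·-1+(-1)·1 = -4
  [Θ]: (-1)·0+(1)·-1+(1)·0+(2)·0+(1)·-1+(2)·1+(-1)·-1 = 1
⇒ L^3 T^-4 Θ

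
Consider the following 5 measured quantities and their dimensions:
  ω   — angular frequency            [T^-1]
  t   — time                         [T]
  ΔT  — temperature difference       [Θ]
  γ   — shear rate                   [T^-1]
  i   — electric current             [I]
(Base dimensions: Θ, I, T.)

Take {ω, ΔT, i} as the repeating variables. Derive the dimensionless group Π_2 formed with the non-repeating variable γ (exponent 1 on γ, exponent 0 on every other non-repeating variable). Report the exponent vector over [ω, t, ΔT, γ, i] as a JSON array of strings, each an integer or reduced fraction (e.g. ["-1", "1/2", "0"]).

Write exponents as rows Θ,I,T / cols ω,t,ΔT,γ,i:
  Θ: [ 0  0  1  0  0]
  I: [ 0  0  0  0  1]
  T: [-1  1  0 -1  0]
RREF → pivots at {ω,ΔT,i} ⇒ r = 3
Repeat: ω,ΔT,i; free: t,γ
RREF:
  r0: [   1   -1    0    1    0]
  r1: [   0    0    1    0    0]
  r2: [   0    0    0    0    1]
Fix exponent of γ at 1, t at 0; solve each RREF row for its pivot's exponent:
  r0: exp(ω) + (1)·1 = 0 ⇒ exp(ω) = -1
  r1: exp(ΔT) + (0)·1 = 0 ⇒ exp(ΔT) = 0
  r2: exp(i) + (0)·1 = 0 ⇒ exp(i) = 0
Π_2 = ω^-1 · γ

["-1", "0", "0", "1", "0"]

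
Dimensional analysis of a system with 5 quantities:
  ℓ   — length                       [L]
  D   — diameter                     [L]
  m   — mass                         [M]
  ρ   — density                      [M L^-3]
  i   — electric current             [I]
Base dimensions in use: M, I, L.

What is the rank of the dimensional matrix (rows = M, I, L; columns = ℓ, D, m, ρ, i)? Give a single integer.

3

Dimensional matrix (M×I×L by ℓ×D×m×ρ×i):
  M: [ 0  0  1  1  0]
  I: [ 0  0  0  0  1]
  L: [ 1  1  0 -3  0]
Row reduction gives pivot columns ℓ,m,i; rank = 3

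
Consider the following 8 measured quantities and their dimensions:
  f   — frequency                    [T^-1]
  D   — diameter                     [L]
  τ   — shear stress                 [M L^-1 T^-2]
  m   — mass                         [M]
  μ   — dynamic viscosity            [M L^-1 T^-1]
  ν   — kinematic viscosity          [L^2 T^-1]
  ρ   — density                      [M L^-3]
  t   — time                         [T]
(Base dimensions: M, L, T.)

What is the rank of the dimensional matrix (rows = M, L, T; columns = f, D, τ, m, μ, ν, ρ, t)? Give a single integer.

Write exponents as rows M,L,T / cols f,D,τ,m,μ,ν,ρ,t:
  M: [ 0  0  1  1  1  0  1  0]
  L: [ 0  1 -1  0 -1  2 -3  0]
  T: [-1  0 -2  0 -1 -1  0  1]
Row reduction gives pivot columns f,D,τ; rank = 3

3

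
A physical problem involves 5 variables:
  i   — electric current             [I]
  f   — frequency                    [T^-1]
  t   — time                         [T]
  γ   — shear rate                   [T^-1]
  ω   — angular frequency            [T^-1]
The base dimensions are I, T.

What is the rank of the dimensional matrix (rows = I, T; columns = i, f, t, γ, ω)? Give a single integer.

2

Exponent matrix [I,T] × [i,f,t,γ,ω]:
  I: [ 1  0  0  0  0]
  T: [ 0 -1  1 -1 -1]
RREF → pivots at {i,f} ⇒ r = 2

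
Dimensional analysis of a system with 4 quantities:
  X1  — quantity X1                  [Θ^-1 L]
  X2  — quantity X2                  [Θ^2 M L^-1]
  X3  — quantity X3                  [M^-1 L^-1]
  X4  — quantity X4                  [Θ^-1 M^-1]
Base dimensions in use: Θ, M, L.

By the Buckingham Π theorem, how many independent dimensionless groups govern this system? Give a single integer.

2

Write exponents as rows Θ,M,L / cols X1,X2,X3,X4:
  Θ: [-1  2  0 -1]
  M: [ 0  1 -1 -1]
  L: [ 1 -1 -1  0]
Echelon form has 2 nonzero rows (pivots: X1,X2)
4 vars − rank 2 = 2 Π groups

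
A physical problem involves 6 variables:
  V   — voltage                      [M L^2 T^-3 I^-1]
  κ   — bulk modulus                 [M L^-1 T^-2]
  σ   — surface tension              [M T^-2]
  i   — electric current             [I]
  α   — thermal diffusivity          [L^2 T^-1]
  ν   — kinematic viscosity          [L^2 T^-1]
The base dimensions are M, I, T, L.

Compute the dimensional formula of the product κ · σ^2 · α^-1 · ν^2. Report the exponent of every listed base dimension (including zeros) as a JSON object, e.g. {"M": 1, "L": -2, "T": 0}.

Exponent matrix [M,I,T,L] × [V,κ,σ,i,α,ν]:
  M: [ 1  1  1  0  0  0]
  I: [-1  0  0  1  0  0]
  T: [-3 -2 -2  0 -1 -1]
  L: [ 2 -1  0  0  2  2]
  [M]: (1)·1+(2)·1+(-1)·0+(2)·0 = 3
  [I]: (1)·0+(2)·0+(-1)·0+(2)·0 = 0
  [T]: (1)·-2+(2)·-2+(-1)·-1+(2)·-1 = -7
  [L]: (1)·-1+(2)·0+(-1)·2+(2)·2 = 1
⇒ M^3 T^-7 L

{"M": 3, "I": 0, "T": -7, "L": 1}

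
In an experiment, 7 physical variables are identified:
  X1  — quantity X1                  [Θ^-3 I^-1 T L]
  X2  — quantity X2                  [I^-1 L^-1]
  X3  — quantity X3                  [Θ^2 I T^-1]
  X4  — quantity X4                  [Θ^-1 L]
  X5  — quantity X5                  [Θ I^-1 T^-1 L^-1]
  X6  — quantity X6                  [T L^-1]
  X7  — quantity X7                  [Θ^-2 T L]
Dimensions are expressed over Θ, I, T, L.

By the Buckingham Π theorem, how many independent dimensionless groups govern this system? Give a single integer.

Write exponents as rows Θ,I,T,L / cols X1,X2,X3,X4,X5,X6,X7:
  Θ: [-3  0  2 -1  1  0 -2]
  I: [-1 -1  1  0 -1  0  0]
  T: [ 1  0 -1  0 -1  1  1]
  L: [ 1 -1  0  1 -1 -1  1]
Echelon form has 3 nonzero rows (pivots: X1,X2,X3)
7 vars − rank 3 = 4 Π groups

4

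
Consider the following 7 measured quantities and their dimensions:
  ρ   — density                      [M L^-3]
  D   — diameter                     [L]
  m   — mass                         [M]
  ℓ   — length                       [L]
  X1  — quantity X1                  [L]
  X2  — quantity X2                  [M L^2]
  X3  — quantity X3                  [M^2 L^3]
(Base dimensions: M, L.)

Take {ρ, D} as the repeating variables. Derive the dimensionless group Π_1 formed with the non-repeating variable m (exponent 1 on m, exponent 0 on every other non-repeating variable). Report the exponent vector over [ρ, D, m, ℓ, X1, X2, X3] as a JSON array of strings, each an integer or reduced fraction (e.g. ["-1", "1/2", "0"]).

["-1", "-3", "1", "0", "0", "0", "0"]

Write exponents as rows M,L / cols ρ,D,m,ℓ,X1,X2,X3:
  M: [ 1  0  1  0  0  1  2]
  L: [-3  1  0  1  1  2  3]
Row reduction gives pivot columns ρ,D; rank = 2
Repeat: ρ,D; free: m,ℓ,X1,X2,X3
RREF:
  r0: [   1    0    1    0    0    1    2]
  r1: [   0    1    3    1    1    5    9]
Fix exponent of m at 1, ℓ at 0, X1 at 0, X2 at 0, X3 at 0; solve each RREF row for its pivot's exponent:
  r0: exp(ρ) + (1)·1 = 0 ⇒ exp(ρ) = -1
  r1: exp(D) + (3)·1 = 0 ⇒ exp(D) = -3
Π_1 = ρ^-1 · D^-3 · m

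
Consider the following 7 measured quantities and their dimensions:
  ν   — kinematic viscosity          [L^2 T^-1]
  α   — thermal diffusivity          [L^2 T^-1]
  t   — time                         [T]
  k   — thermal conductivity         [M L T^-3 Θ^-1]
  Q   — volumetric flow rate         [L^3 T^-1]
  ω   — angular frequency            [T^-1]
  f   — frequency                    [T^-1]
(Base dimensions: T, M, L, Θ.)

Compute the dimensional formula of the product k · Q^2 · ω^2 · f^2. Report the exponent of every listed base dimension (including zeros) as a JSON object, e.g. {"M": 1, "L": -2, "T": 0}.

Dimensional matrix (T×M×L×Θ by ν×α×t×k×Q×ω×f):
  T: [-1 -1  1 -3 -1 -1 -1]
  M: [ 0  0  0  1  0  0  0]
  L: [ 2  2  0  1  3  0  0]
  Θ: [ 0  0  0 -1  0  0  0]
  [T]: (1)·-3+(2)·-1+(2)·-1+(2)·-1 = -9
  [M]: (1)·1+(2)·0+(2)·0+(2)·0 = 1
  [L]: (1)·1+(2)·3+(2)·0+(2)·0 = 7
  [Θ]: (1)·-1+(2)·0+(2)·0+(2)·0 = -1
⇒ T^-9 M L^7 Θ^-1

{"T": -9, "M": 1, "L": 7, "Θ": -1}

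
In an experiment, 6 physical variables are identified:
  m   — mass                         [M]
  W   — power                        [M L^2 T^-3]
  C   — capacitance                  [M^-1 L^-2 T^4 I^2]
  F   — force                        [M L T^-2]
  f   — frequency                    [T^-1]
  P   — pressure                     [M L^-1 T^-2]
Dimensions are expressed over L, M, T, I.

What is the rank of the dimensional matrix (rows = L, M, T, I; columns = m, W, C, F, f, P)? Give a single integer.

4

Write exponents as rows L,M,T,I / cols m,W,C,F,f,P:
  L: [ 0  2 -2  1  0 -1]
  M: [ 1  1 -1  1  0  1]
  T: [ 0 -3  4 -2 -1 -2]
  I: [ 0  0  2  0  0  0]
RREF → pivots at {m,W,C,F} ⇒ r = 4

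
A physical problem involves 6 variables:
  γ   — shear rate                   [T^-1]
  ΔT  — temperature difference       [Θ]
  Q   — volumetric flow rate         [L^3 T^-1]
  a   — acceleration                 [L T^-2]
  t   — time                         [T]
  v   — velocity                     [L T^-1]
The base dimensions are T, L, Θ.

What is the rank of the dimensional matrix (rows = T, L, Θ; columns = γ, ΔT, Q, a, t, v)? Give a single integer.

3

Write exponents as rows T,L,Θ / cols γ,ΔT,Q,a,t,v:
  T: [-1  0 -1 -2  1 -1]
  L: [ 0  0  3  1  0  1]
  Θ: [ 0  1  0  0  0  0]
Echelon form has 3 nonzero rows (pivots: γ,ΔT,Q)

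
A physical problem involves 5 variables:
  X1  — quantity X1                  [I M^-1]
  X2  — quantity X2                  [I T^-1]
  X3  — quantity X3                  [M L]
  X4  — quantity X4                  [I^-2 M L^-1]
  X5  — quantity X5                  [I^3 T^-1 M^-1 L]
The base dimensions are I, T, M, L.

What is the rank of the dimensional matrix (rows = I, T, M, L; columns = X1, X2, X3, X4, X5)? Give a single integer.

3

Write exponents as rows I,T,M,L / cols X1,X2,X3,X4,X5:
  I: [ 1  1  0 -2  3]
  T: [ 0 -1  0  0 -1]
  M: [-1  0  1  1 -1]
  L: [ 0  0  1 -1  1]
Echelon form has 3 nonzero rows (pivots: X1,X2,X3)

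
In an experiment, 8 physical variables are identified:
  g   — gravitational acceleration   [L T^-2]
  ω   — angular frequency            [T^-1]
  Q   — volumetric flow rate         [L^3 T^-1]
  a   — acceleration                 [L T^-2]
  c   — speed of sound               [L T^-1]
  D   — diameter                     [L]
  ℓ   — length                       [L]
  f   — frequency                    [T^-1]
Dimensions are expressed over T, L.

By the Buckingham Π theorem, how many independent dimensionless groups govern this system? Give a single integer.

Write exponents as rows T,L / cols g,ω,Q,a,c,D,ℓ,f:
  T: [-2 -1 -1 -2 -1  0  0 -1]
  L: [ 1  0  3  1  1  1  1  0]
Row reduction gives pivot columns g,ω; rank = 2
n=8, r=2 ⇒ 6 dimensionless groups

6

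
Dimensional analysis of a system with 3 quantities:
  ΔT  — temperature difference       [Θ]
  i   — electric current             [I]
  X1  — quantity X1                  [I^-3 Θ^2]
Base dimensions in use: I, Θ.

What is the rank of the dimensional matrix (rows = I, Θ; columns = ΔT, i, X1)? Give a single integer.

2

Dimensional matrix (I×Θ by ΔT×i×X1):
  I: [ 0  1 -3]
  Θ: [ 1  0  2]
Echelon form has 2 nonzero rows (pivots: ΔT,i)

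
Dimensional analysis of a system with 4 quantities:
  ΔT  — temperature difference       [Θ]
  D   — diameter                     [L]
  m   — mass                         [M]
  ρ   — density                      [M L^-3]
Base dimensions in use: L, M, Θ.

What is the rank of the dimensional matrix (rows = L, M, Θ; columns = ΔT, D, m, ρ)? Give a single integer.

3

Exponent matrix [L,M,Θ] × [ΔT,D,m,ρ]:
  L: [ 0  1  0 -3]
  M: [ 0  0  1  1]
  Θ: [ 1  0  0  0]
Echelon form has 3 nonzero rows (pivots: ΔT,D,m)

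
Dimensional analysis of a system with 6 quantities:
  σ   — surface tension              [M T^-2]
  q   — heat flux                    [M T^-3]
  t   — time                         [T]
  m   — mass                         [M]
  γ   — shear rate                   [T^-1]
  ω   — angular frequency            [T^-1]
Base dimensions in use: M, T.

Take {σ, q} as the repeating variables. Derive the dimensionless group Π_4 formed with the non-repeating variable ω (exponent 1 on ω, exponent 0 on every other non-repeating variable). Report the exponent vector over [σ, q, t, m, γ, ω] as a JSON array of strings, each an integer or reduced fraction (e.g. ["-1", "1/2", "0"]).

Dimensional matrix (M×T by σ×q×t×m×γ×ω):
  M: [ 1  1  0  1  0  0]
  T: [-2 -3  1  0 -1 -1]
RREF → pivots at {σ,q} ⇒ r = 2
Repeat: σ,q; free: t,m,γ,ω
RREF:
  r0: [   1    0    1    3   -1   -1]
  r1: [   0    1   -1   -2    1    1]
Fix exponent of ω at 1, t at 0, m at 0, γ at 0; solve each RREF row for its pivot's exponent:
  r0: exp(σ) + (-1)·1 = 0 ⇒ exp(σ) = 1
  r1: exp(q) + (1)·1 = 0 ⇒ exp(q) = -1
Π_4 = σ · q^-1 · ω

["1", "-1", "0", "0", "0", "1"]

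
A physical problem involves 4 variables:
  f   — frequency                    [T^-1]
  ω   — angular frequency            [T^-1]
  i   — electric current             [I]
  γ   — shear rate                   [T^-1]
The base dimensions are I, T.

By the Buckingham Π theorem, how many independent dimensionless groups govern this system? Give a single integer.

Dimensional matrix (I×T by f×ω×i×γ):
  I: [ 0  0  1  0]
  T: [-1 -1  0 -1]
Echelon form has 2 nonzero rows (pivots: f,i)
Π count = n − r = 4 − 2 = 2

2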